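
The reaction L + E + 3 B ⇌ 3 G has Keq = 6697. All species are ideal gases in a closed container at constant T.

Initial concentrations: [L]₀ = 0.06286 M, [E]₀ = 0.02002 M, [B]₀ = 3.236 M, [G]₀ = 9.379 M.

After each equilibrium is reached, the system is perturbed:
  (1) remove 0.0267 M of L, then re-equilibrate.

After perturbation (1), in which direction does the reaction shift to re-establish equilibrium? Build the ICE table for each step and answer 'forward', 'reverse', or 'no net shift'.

Q₀ = 1.9347e+04 vs Keq = 6697 ⇒ Q>K, reverse
Step 1:
                  L         E         B         G
  init      0.06286   0.02002     3.236     9.379
  Δ         0.02043   0.02043    0.0613   -0.0613
  eq        0.08329   0.04045     3.297     9.318
  solve Keq expr → x = -0.02043; check Q = 6697
Then remove 0.0267 M of L.
Step 2:
                  L         E         B         G
  init      0.05659   0.04045     3.297     9.318
  Δ        0.009124  0.009124   0.02737  -0.02737
  eq        0.06572   0.04958     3.325      9.29
  solve Keq expr → x = -0.009124; check Q = 6697

Direction: reverse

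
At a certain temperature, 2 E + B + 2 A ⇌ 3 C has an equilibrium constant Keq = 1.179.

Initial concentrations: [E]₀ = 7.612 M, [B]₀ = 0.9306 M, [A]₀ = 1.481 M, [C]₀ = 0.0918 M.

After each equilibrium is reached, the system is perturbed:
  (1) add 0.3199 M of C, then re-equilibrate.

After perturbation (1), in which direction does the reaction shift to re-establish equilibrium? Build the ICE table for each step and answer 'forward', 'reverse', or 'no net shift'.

Q₀ = 6.5412e-06 vs Keq = 1.179 ⇒ Q<K, forward
Step 1:
                    E           B           A           C
  Initial       7.612      0.9306       1.481      0.0918
  Change       -1.028     -0.5141      -1.028       1.542
  Equil         6.584      0.4165      0.4528       1.634
  solve Keq expr → x = 0.5141; check Q = 1.179
Then add 0.3199 M of C.
Step 2:
                    E           B           A           C
  Initial       6.584      0.4165      0.4528       1.954
  Change      0.06756     0.03378     0.06756     -0.1013
  Equil         6.651      0.4503      0.5203       1.853
  solve Keq expr → x = -0.03378; check Q = 1.179

Direction: reverse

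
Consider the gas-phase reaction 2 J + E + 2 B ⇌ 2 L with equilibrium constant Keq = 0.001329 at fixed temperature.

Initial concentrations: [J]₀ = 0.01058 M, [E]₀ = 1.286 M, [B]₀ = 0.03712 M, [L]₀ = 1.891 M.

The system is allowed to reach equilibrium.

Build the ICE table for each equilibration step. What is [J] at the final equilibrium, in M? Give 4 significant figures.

Q₀ = 1.8028e+07 vs Keq = 0.001329 ⇒ Q>K, reverse
Step 1:
                    J           E           B           L
  I           0.01058       1.286     0.03712       1.891
  C             1.727      0.8636       1.727      -1.727
  E             1.738        2.15       1.764      0.1639
  solve Keq expr → x = -0.8636; check Q = 0.001329

[J]_eq = 1.738 M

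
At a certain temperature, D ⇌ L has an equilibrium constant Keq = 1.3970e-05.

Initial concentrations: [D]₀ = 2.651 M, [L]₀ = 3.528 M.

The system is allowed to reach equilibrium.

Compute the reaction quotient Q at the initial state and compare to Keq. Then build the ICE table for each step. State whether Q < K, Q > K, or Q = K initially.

Q₀ = 1.331; Q > K (proceeds reverse)

Q₀ = 1.331 vs Keq = 1.3970e-05 ⇒ Q>K, reverse
Step 1:
                   D          L
  Initial      2.651      3.528
  Change       3.528     -3.528
  Equil        6.179 8.6319e-05
  solve Keq expr → x = -3.528; check Q = 1.3970e-05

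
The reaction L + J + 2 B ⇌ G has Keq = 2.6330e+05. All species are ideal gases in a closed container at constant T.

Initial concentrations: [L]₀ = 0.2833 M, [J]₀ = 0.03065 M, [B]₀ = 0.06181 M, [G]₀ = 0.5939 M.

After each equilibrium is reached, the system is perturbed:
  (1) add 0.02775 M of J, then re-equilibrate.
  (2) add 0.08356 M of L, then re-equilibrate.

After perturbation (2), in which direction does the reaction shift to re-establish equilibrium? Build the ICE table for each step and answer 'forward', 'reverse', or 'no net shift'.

Direction: forward

Q₀ = 1.7903e+04 vs Keq = 2.6330e+05 ⇒ Q<K, forward
Step 1:
                   L          J          B          G
  init        0.2833    0.03065    0.06181     0.5939
  Δ         -0.01784   -0.01784   -0.03567    0.01784
  eq          0.2655    0.01281    0.02614     0.6117
  solve Keq expr → x = 0.01784; check Q = 2.6330e+05
Then add 0.02775 M of J.
Step 2:
                   L          J          B          G
  init        0.2655    0.04056    0.02614     0.6117
  Δ        -0.005103  -0.005103   -0.01021   0.005103
  eq          0.2604    0.03546    0.01593     0.6168
  solve Keq expr → x = 0.005103; check Q = 2.6330e+05
Then add 0.08356 M of L.
Step 3:
                   L          J          B          G
  init        0.3439    0.03546    0.01593     0.6168
  Δ       -9.2757e-04 -9.2757e-04  -0.001855 9.2757e-04
  eq           0.343    0.03453    0.01407     0.6178
  solve Keq expr → x = 9.2757e-04; check Q = 2.6330e+05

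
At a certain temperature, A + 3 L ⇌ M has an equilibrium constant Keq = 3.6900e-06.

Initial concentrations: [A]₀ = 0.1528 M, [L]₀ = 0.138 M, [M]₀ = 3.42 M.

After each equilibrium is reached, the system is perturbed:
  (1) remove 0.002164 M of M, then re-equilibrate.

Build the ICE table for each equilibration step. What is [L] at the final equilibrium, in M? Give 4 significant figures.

[L]_eq = 10.35 M

Q₀ = 8517 vs Keq = 3.6900e-06 ⇒ Q>K, reverse
Step 1:
                    A           L           M
  I            0.1528       0.138        3.42
  C             3.405       10.22      -3.405
  E             3.558       10.35     0.01458
  solve Keq expr → x = -3.405; check Q = 3.6900e-06
Then remove 0.002164 M of M.
Step 2:
                    A           L           M
  I             3.558       10.35     0.01241
  C         -0.002128   -0.006385    0.002128
  E             3.556       10.35     0.01454
  solve Keq expr → x = 0.002128; check Q = 3.6900e-06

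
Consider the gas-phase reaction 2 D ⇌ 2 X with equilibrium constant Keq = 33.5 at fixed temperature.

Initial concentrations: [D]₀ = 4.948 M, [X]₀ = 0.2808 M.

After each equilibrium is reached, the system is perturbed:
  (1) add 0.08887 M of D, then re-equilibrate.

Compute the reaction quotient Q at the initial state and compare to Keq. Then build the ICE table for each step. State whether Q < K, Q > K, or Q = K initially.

Q₀ = 0.003221 vs Keq = 33.5 ⇒ Q<K, forward
Step 1:
                   D          X
  Initial      4.948     0.2808
  Change      -4.178      4.178
  Equil       0.7703      4.458
  solve Keq expr → x = 2.089; check Q = 33.5
Then add 0.08887 M of D.
Step 2:
                   D          X
  Initial     0.8592      4.458
  Change    -0.07578    0.07578
  Equil       0.7834      4.534
  solve Keq expr → x = 0.03789; check Q = 33.5

Q₀ = 0.003221; Q < K (proceeds forward)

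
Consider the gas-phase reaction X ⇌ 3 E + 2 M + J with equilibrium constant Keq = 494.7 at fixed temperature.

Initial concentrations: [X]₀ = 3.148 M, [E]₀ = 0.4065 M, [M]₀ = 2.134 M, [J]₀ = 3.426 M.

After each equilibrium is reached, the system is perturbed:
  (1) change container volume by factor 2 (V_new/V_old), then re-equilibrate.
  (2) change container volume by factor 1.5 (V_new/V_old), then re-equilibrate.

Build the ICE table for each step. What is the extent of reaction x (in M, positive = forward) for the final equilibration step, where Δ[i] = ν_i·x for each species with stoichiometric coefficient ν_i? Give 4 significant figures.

Q₀ = 0.3329 vs Keq = 494.7 ⇒ Q<K, forward
Step 1:
                   X          E          M          J
  init         3.148     0.4065      2.134      3.426
  Δ           -0.777      2.331      1.554      0.777
  eq           2.371      2.738      3.688      4.203
  solve Keq expr → x = 0.777; check Q = 494.7
Then change container volume by factor 2 (V_new/V_old).
Step 2:
                   X          E          M          J
  init         1.185      1.369      1.844      2.102
  Δ          -0.4409      1.323     0.8818     0.4409
  eq          0.7446      2.692      2.726      2.542
  solve Keq expr → x = 0.4409; check Q = 494.7
Then change container volume by factor 1.5 (V_new/V_old).
Step 3:
                   X          E          M          J
  init        0.4964      1.794      1.817      1.695
  Δ          -0.2144     0.6432     0.4288     0.2144
  eq           0.282      2.438      2.246      1.909
  solve Keq expr → x = 0.2144; check Q = 494.7

x = 0.2144 M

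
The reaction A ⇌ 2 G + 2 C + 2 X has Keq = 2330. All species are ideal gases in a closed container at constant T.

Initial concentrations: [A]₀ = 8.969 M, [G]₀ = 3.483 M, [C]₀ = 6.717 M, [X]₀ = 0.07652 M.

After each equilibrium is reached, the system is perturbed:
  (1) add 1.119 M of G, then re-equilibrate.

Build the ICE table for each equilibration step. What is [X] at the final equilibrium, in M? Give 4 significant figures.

Q₀ = 0.3573 vs Keq = 2330 ⇒ Q<K, forward
Step 1:
                    A           G           C           X
  init          8.969       3.483       6.717     0.07652
  Δ            -1.209       2.418       2.418       2.418
  eq             7.76       5.901       9.135       2.494
  solve Keq expr → x = 1.209; check Q = 2330
Then add 1.119 M of G.
Step 2:
                    A           G           C           X
  init           7.76        7.02       9.135       2.494
  Δ            0.1223     -0.2446     -0.2446     -0.2446
  eq            7.882       6.775        8.89        2.25
  solve Keq expr → x = -0.1223; check Q = 2330

[X]_eq = 2.25 M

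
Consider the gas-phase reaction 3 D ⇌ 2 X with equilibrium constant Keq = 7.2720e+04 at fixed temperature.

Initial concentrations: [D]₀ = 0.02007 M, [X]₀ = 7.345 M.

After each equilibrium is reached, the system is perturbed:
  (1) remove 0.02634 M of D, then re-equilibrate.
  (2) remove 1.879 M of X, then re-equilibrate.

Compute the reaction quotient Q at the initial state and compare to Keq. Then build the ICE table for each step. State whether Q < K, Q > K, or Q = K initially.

Q₀ = 6.6733e+06 vs Keq = 7.2720e+04 ⇒ Q>K, reverse
Step 1:
                  D         X
  init      0.02007     7.345
  Δ         0.07007  -0.04671
  eq        0.09014     7.298
  solve Keq expr → x = -0.02336; check Q = 7.2720e+04
Then remove 0.02634 M of D.
Step 2:
                  D         X
  init       0.0638     7.298
  Δ          0.0262  -0.01746
  eq           0.09     7.281
  solve Keq expr → x = -0.008732; check Q = 7.2720e+04
Then remove 1.879 M of X.
Step 3:
                  D         X
  init         0.09     5.402
  Δ        -0.01614   0.01076
  eq        0.07386     5.413
  solve Keq expr → x = 0.005381; check Q = 7.2720e+04

Q₀ = 6.6733e+06; Q > K (proceeds reverse)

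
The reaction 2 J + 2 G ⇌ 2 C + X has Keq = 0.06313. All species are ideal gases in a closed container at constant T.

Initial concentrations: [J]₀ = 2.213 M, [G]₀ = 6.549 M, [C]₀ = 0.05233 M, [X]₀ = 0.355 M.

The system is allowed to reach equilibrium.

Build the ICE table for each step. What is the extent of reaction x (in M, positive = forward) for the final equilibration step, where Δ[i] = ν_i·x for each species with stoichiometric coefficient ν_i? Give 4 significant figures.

x = 0.6238 M

Q₀ = 4.6283e-06 vs Keq = 0.06313 ⇒ Q<K, forward
Step 1:
                  J         G         C         X
  I           2.213     6.549   0.05233     0.355
  C          -1.248    -1.248     1.248    0.6238
  E          0.9655     5.301       1.3    0.9788
  solve Keq expr → x = 0.6238; check Q = 0.06313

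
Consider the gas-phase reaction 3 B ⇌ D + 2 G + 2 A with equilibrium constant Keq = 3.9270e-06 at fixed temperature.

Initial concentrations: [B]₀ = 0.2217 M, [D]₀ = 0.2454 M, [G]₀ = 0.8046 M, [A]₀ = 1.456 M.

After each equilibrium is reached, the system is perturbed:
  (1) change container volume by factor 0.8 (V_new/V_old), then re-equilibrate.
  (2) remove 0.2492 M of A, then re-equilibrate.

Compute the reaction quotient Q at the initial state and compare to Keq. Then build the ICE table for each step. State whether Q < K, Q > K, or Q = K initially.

Q₀ = 30.91 vs Keq = 3.9270e-06 ⇒ Q>K, reverse
Step 1:
                  B         D         G         A
  I          0.2217    0.2454    0.8046     1.456
  C          0.7361   -0.2454   -0.4907   -0.4907
  E          0.9578 3.7588e-05    0.3139    0.9653
  solve Keq expr → x = -0.2454; check Q = 3.9270e-06
Then change container volume by factor 0.8 (V_new/V_old).
Step 2:
                  B         D         G         A
  I           1.197 4.6985e-05    0.3923     1.207
  C       5.0712e-05 -1.6904e-05 -3.3808e-05 -3.3808e-05
  E           1.197 3.0081e-05    0.3923     1.207
  solve Keq expr → x = -1.6904e-05; check Q = 3.9270e-06
Then remove 0.2492 M of A.
Step 3:
                  B         D         G         A
  I           1.197 3.0081e-05    0.3923    0.9574
  C       -5.3040e-05 1.7680e-05 3.5360e-05 3.5360e-05
  E           1.197 4.7761e-05    0.3923    0.9574
  solve Keq expr → x = 1.7680e-05; check Q = 3.9270e-06

Q₀ = 30.91; Q > K (proceeds reverse)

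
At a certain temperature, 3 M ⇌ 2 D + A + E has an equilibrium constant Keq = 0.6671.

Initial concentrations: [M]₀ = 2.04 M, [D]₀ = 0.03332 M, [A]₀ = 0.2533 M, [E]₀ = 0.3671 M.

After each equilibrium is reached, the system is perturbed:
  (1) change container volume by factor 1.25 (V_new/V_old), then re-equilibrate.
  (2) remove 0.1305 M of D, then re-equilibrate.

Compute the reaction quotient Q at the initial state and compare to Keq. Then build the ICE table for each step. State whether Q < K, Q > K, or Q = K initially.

Q₀ = 1.2160e-05 vs Keq = 0.6671 ⇒ Q<K, forward
Step 1:
                   M          D          A          E
  I             2.04    0.03332     0.2533     0.3671
  C           -1.221     0.8139     0.4069     0.4069
  E           0.8192     0.8472     0.6602      0.774
  solve Keq expr → x = 0.4069; check Q = 0.6671
Then change container volume by factor 1.25 (V_new/V_old).
Step 2:
                   M          D          A          E
  I           0.6554     0.6777     0.5282     0.6192
  C         -0.02868    0.01912    0.00956    0.00956
  E           0.6267     0.6969     0.5377     0.6288
  solve Keq expr → x = 0.00956; check Q = 0.6671
Then remove 0.1305 M of D.
Step 3:
                   M          D          A          E
  I           0.6267     0.5664     0.5377     0.6288
  C         -0.04932    0.03288    0.01644    0.01644
  E           0.5774     0.5992     0.5542     0.6452
  solve Keq expr → x = 0.01644; check Q = 0.6671

Q₀ = 1.2160e-05; Q < K (proceeds forward)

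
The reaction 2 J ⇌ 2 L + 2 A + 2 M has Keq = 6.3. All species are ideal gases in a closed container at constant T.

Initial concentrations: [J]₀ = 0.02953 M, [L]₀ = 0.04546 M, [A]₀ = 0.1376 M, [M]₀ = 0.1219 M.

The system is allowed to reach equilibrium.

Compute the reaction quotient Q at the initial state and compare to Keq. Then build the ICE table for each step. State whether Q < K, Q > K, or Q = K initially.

Q₀ = 6.6677e-04 vs Keq = 6.3 ⇒ Q<K, forward
Step 1:
                  J         L         A         M
  I         0.02953   0.04546    0.1376    0.1219
  C        -0.02879   0.02879   0.02879   0.02879
  E       7.4168e-04   0.07425    0.1664    0.1507
  solve Keq expr → x = 0.01439; check Q = 6.3

Q₀ = 6.6677e-04; Q < K (proceeds forward)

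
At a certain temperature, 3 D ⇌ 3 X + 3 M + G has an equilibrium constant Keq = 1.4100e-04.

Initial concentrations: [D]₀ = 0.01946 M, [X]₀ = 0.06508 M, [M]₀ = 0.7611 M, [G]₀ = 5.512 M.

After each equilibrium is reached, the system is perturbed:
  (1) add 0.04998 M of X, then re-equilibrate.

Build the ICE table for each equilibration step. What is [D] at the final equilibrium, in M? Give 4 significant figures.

[D]_eq = 0.1287 M

Q₀ = 90.9 vs Keq = 1.4100e-04 ⇒ Q>K, reverse
Step 1:
                    D           X           M           G
  I           0.01946     0.06508      0.7611       5.512
  C           0.06166    -0.06166    -0.06166    -0.02055
  E           0.08112    0.003421      0.6994       5.491
  solve Keq expr → x = -0.02055; check Q = 1.4100e-04
Then add 0.04998 M of X.
Step 2:
                    D           X           M           G
  I           0.08112      0.0534      0.6994       5.491
  C           0.04757    -0.04757    -0.04757    -0.01586
  E            0.1287     0.00583      0.6519       5.476
  solve Keq expr → x = -0.01586; check Q = 1.4100e-04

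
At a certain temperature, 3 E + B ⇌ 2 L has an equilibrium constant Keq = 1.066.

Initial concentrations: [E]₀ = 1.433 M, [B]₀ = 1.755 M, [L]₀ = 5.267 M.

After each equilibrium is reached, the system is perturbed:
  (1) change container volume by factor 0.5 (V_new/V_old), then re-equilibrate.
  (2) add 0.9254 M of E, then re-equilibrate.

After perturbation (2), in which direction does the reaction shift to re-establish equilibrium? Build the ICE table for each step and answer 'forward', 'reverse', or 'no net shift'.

Q₀ = 5.372 vs Keq = 1.066 ⇒ Q>K, reverse
Step 1:
                  E         B         L
  Initial     1.433     1.755     5.267
  Change      0.762     0.254    -0.508
  Equil       2.195     2.009     4.759
  solve Keq expr → x = -0.254; check Q = 1.066
Then change container volume by factor 0.5 (V_new/V_old).
Step 2:
                  E         B         L
  Initial      4.39     4.018     9.518
  Change     -1.337   -0.4457    0.8914
  Equil       3.053     3.572     10.41
  solve Keq expr → x = 0.4457; check Q = 1.066
Then add 0.9254 M of E.
Step 3:
                  E         B         L
  Initial     3.978     3.572     10.41
  Change     -0.751   -0.2503    0.5007
  Equil       3.227     3.322     10.91
  solve Keq expr → x = 0.2503; check Q = 1.066

Direction: forward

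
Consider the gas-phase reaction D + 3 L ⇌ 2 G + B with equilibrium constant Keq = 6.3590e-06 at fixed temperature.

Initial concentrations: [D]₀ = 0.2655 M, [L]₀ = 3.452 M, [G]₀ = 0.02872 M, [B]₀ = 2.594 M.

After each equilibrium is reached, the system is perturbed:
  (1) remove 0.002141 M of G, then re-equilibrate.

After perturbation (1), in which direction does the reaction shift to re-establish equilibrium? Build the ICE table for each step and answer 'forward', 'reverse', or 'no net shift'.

Direction: forward

Q₀ = 1.9591e-04 vs Keq = 6.3590e-06 ⇒ Q>K, reverse
Step 1:
                    D           L           G           B
  init         0.2655       3.452     0.02872       2.594
  Δ           0.01167     0.03501    -0.02334    -0.01167
  eq           0.2772       3.487    0.005379       2.582
  solve Keq expr → x = -0.01167; check Q = 6.3590e-06
Then remove 0.002141 M of G.
Step 2:
                    D           L           G           B
  init         0.2772       3.487    0.003238       2.582
  Δ         -0.001061   -0.003183    0.002122    0.001061
  eq           0.2761       3.484    0.005361       2.583
  solve Keq expr → x = 0.001061; check Q = 6.3590e-06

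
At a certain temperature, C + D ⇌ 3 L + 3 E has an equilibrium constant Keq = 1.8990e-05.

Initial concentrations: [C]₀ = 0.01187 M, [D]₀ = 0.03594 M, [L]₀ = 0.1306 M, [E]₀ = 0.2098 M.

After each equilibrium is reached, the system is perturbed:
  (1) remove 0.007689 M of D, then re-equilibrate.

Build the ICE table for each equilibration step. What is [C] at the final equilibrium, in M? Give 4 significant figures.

Q₀ = 0.04822 vs Keq = 1.8990e-05 ⇒ Q>K, reverse
Step 1:
                   C          D          L          E
  I          0.01187    0.03594     0.1306     0.2098
  C           0.0322     0.0322    -0.0966    -0.0966
  E          0.04407    0.06814      0.034     0.1132
  solve Keq expr → x = -0.0322; check Q = 1.8990e-05
Then remove 0.007689 M of D.
Step 2:
                   C          D          L          E
  I          0.04407    0.06045      0.034     0.1132
  C       3.0914e-04 3.0914e-04 -9.2741e-04 -9.2741e-04
  E          0.04438    0.06076    0.03307     0.1123
  solve Keq expr → x = -3.0914e-04; check Q = 1.8990e-05

[C]_eq = 0.04438 M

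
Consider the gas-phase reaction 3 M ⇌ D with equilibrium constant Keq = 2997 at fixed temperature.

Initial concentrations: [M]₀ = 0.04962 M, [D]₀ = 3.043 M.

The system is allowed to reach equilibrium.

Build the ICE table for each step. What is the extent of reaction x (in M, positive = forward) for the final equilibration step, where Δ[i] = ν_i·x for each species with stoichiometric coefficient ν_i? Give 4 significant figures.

x = -0.0169 M

Q₀ = 2.4908e+04 vs Keq = 2997 ⇒ Q>K, reverse
Step 1:
                   M          D
  init       0.04962      3.043
  Δ           0.0507    -0.0169
  eq          0.1003      3.026
  solve Keq expr → x = -0.0169; check Q = 2997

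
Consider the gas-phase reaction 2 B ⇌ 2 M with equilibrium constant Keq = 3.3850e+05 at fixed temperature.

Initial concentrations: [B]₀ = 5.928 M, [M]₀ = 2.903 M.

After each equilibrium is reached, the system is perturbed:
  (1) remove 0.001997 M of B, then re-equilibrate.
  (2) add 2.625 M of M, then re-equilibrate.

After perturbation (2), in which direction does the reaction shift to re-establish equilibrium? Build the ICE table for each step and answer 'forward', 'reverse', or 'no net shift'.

Q₀ = 0.2398 vs Keq = 3.3850e+05 ⇒ Q<K, forward
Step 1:
                  B         M
  I           5.928     2.903
  C          -5.913     5.913
  E         0.01515     8.816
  solve Keq expr → x = 2.956; check Q = 3.3850e+05
Then remove 0.001997 M of B.
Step 2:
                  B         M
  I         0.01316     8.816
  C        0.001994 -0.001994
  E         0.01515     8.814
  solve Keq expr → x = -9.9679e-04; check Q = 3.3850e+05
Then add 2.625 M of M.
Step 3:
                  B         M
  I         0.01515     11.44
  C        0.004504 -0.004504
  E         0.01965     11.43
  solve Keq expr → x = -0.002252; check Q = 3.3850e+05

Direction: reverse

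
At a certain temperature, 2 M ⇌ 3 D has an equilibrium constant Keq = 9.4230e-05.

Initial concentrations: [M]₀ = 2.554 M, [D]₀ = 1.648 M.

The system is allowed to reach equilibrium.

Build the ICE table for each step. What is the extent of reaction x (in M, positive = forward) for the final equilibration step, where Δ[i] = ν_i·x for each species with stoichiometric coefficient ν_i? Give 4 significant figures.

x = -0.5138 M

Q₀ = 0.6862 vs Keq = 9.4230e-05 ⇒ Q>K, reverse
Step 1:
                  M         D
  init        2.554     1.648
  Δ           1.028    -1.541
  eq          3.582    0.1065
  solve Keq expr → x = -0.5138; check Q = 9.4230e-05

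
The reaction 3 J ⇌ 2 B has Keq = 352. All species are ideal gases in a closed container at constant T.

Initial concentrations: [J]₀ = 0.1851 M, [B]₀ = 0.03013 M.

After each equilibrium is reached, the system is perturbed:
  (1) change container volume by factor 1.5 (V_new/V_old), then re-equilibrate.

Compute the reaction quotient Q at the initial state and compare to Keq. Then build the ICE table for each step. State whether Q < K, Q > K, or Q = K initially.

Q₀ = 0.1431; Q < K (proceeds forward)

Q₀ = 0.1431 vs Keq = 352 ⇒ Q<K, forward
Step 1:
                   J          B
  init        0.1851    0.03013
  Δ          -0.1489    0.09925
  eq         0.03623     0.1294
  solve Keq expr → x = 0.04962; check Q = 352
Then change container volume by factor 1.5 (V_new/V_old).
Step 2:
                   J          B
  init       0.02415    0.08625
  Δ         0.003058  -0.002039
  eq         0.02721    0.08421
  solve Keq expr → x = -0.001019; check Q = 352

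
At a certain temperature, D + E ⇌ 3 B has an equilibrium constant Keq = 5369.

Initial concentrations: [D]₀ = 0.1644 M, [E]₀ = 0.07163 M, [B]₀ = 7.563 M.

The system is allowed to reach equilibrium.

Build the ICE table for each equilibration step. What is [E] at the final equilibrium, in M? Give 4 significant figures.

[E]_eq = 0.2173 M

Q₀ = 3.6735e+04 vs Keq = 5369 ⇒ Q>K, reverse
Step 1:
                    D           E           B
  Initial      0.1644     0.07163       7.563
  Change       0.1457      0.1457     -0.4371
  Equil        0.3101      0.2173       7.126
  solve Keq expr → x = -0.1457; check Q = 5369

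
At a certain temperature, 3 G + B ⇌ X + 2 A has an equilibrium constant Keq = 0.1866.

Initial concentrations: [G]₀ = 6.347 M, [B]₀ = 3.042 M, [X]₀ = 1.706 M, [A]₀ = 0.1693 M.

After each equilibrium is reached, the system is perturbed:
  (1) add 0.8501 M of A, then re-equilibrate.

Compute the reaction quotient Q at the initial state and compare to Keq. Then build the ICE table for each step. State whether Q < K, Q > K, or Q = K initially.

Q₀ = 6.2868e-05 vs Keq = 0.1866 ⇒ Q<K, forward
Step 1:
                   G          B          X          A
  init         6.347      3.042      1.706     0.1693
  Δ           -3.064     -1.021      1.021      2.043
  eq           3.283      2.021      2.727      2.212
  solve Keq expr → x = 1.021; check Q = 0.1866
Then add 0.8501 M of A.
Step 2:
                   G          B          X          A
  init         3.283      2.021      2.727      3.062
  Δ           0.4059     0.1353    -0.1353    -0.2706
  eq           3.689      2.156      2.592      2.791
  solve Keq expr → x = -0.1353; check Q = 0.1866

Q₀ = 6.2868e-05; Q < K (proceeds forward)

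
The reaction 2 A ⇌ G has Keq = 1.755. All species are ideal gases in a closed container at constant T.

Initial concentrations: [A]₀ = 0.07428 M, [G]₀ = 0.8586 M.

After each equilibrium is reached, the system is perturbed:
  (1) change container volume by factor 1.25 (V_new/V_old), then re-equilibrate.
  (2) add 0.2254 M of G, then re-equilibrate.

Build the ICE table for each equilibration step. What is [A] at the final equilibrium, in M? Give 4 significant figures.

[A]_eq = 0.6039 M

Q₀ = 155.6 vs Keq = 1.755 ⇒ Q>K, reverse
Step 1:
                  A         G
  Initial   0.07428    0.8586
  Change     0.5118   -0.2559
  Equil       0.586    0.6027
  solve Keq expr → x = -0.2559; check Q = 1.755
Then change container volume by factor 1.25 (V_new/V_old).
Step 2:
                  A         G
  Initial    0.4688    0.4822
  Change    0.04341   -0.0217
  Equil      0.5122    0.4605
  solve Keq expr → x = -0.0217; check Q = 1.755
Then add 0.2254 M of G.
Step 3:
                  A         G
  Initial    0.5122    0.6859
  Change    0.09167  -0.04584
  Equil      0.6039      0.64
  solve Keq expr → x = -0.04584; check Q = 1.755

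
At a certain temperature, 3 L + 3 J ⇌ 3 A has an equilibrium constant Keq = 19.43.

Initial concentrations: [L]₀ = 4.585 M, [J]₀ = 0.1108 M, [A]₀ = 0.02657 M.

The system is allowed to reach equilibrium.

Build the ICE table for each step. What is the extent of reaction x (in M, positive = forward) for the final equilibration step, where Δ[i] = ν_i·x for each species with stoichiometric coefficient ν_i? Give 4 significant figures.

Q₀ = 1.4307e-04 vs Keq = 19.43 ⇒ Q<K, forward
Step 1:
                    L           J           A
  Initial       4.585      0.1108     0.02657
  Change      -0.1003     -0.1003      0.1003
  Equil         4.485     0.01052      0.1268
  solve Keq expr → x = 0.03343; check Q = 19.43

x = 0.03343 M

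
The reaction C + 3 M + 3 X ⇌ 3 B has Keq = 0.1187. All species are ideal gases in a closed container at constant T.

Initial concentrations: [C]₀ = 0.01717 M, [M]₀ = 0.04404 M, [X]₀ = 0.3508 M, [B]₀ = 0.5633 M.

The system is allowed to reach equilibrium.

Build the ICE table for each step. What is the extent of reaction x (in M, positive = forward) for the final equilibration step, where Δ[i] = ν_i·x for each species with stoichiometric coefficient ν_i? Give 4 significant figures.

Q₀ = 2.8231e+06 vs Keq = 0.1187 ⇒ Q>K, reverse
Step 1:
                   C          M          X          B
  init       0.01717    0.04404     0.3508     0.5633
  Δ           0.1514     0.4543     0.4543    -0.4543
  eq          0.1686     0.4984     0.8051      0.109
  solve Keq expr → x = -0.1514; check Q = 0.1187

x = -0.1514 M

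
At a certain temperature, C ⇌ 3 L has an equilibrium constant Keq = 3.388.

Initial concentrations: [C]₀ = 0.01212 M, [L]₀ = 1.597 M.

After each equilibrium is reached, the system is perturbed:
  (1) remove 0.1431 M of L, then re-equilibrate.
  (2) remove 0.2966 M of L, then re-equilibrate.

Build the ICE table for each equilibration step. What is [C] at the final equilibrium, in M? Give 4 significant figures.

Q₀ = 336.1 vs Keq = 3.388 ⇒ Q>K, reverse
Step 1:
                    C           L
  Initial     0.01212       1.597
  Change       0.2232     -0.6697
  Equil        0.2354      0.9273
  solve Keq expr → x = -0.2232; check Q = 3.388
Then remove 0.1431 M of L.
Step 2:
                    C           L
  Initial      0.2354      0.7842
  Change     -0.03268     0.09803
  Equil        0.2027      0.8822
  solve Keq expr → x = 0.03268; check Q = 3.388
Then remove 0.2966 M of L.
Step 3:
                    C           L
  Initial      0.2027      0.5856
  Change     -0.06395      0.1919
  Equil        0.1387      0.7775
  solve Keq expr → x = 0.06395; check Q = 3.388

[C]_eq = 0.1387 M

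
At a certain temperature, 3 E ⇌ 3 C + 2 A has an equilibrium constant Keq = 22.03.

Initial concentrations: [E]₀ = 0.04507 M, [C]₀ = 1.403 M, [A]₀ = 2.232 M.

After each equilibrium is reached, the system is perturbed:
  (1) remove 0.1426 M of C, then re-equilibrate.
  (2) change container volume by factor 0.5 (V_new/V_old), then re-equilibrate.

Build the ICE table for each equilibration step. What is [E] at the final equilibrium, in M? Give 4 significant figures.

[E]_eq = 1.205 M

Q₀ = 1.5028e+05 vs Keq = 22.03 ⇒ Q>K, reverse
Step 1:
                    E           C           A
  init        0.04507       1.403       2.232
  Δ            0.4693     -0.4693     -0.3129
  eq           0.5144      0.9337       1.919
  solve Keq expr → x = -0.1564; check Q = 22.03
Then remove 0.1426 M of C.
Step 2:
                    E           C           A
  init         0.5144      0.7911       1.919
  Δ          -0.04739     0.04739      0.0316
  eq            0.467      0.8385       1.951
  solve Keq expr → x = 0.0158; check Q = 22.03
Then change container volume by factor 0.5 (V_new/V_old).
Step 3:
                    E           C           A
  init          0.934       1.677       3.901
  Δ            0.2707     -0.2707     -0.1804
  eq            1.205       1.406       3.721
  solve Keq expr → x = -0.09022; check Q = 22.03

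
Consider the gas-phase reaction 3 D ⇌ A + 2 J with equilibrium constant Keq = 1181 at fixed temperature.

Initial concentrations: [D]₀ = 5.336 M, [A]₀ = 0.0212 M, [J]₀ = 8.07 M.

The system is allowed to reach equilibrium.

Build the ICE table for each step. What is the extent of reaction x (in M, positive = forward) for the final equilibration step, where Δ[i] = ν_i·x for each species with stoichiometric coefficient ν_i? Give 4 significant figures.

Q₀ = 0.009087 vs Keq = 1181 ⇒ Q<K, forward
Step 1:
                    D           A           J
  Initial       5.336      0.0212        8.07
  Change       -4.779       1.593       3.186
  Equil        0.5574       1.614       11.26
  solve Keq expr → x = 1.593; check Q = 1181

x = 1.593 M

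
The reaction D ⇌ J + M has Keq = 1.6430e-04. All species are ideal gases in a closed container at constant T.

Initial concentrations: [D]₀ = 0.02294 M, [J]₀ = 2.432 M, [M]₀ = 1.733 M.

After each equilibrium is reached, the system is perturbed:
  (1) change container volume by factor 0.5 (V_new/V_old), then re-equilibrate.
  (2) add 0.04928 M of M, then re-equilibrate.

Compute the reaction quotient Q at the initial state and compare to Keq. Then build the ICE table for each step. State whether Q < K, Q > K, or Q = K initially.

Q₀ = 183.7 vs Keq = 1.6430e-04 ⇒ Q>K, reverse
Step 1:
                  D         J         M
  init      0.02294     2.432     1.733
  Δ           1.733    -1.733    -1.733
  eq          1.756    0.6994 4.1239e-04
  solve Keq expr → x = -1.733; check Q = 1.6430e-04
Then change container volume by factor 0.5 (V_new/V_old).
Step 2:
                  D         J         M
  init        3.511     1.399 8.2479e-04
  Δ       4.1222e-04 -4.1222e-04 -4.1222e-04
  eq          3.511     1.398 4.1256e-04
  solve Keq expr → x = -4.1222e-04; check Q = 1.6430e-04
Then add 0.04928 M of M.
Step 3:
                  D         J         M
  init        3.511     1.398   0.04969
  Δ         0.04926  -0.04926  -0.04926
  eq          3.561     1.349 4.3363e-04
  solve Keq expr → x = -0.04926; check Q = 1.6430e-04

Q₀ = 183.7; Q > K (proceeds reverse)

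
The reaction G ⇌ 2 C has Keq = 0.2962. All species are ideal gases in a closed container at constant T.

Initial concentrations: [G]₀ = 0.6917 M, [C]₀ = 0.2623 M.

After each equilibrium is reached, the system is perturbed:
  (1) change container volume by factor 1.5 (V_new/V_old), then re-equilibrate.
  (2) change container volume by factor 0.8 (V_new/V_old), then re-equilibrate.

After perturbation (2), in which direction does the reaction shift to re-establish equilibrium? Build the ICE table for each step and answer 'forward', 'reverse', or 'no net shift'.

Q₀ = 0.09947 vs Keq = 0.2962 ⇒ Q<K, forward
Step 1:
                    G           C
  I            0.6917      0.2623
  C          -0.08143      0.1629
  E            0.6103      0.4252
  solve Keq expr → x = 0.08143; check Q = 0.2962
Then change container volume by factor 1.5 (V_new/V_old).
Step 2:
                    G           C
  I            0.4068      0.2834
  C          -0.02617     0.05235
  E            0.3807      0.3358
  solve Keq expr → x = 0.02617; check Q = 0.2962
Then change container volume by factor 0.8 (V_new/V_old).
Step 3:
                    G           C
  I            0.4758      0.4197
  C           0.01854    -0.03707
  E            0.4944      0.3827
  solve Keq expr → x = -0.01854; check Q = 0.2962

Direction: reverse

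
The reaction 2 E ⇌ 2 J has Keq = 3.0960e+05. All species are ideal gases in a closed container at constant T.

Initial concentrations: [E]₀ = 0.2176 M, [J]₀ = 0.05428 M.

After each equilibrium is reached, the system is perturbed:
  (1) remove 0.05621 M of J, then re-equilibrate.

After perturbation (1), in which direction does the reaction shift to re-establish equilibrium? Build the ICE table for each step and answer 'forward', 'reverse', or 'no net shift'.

Q₀ = 0.06222 vs Keq = 3.0960e+05 ⇒ Q<K, forward
Step 1:
                  E         J
  init       0.2176   0.05428
  Δ         -0.2171    0.2171
  eq      4.8775e-04    0.2714
  solve Keq expr → x = 0.1086; check Q = 3.0960e+05
Then remove 0.05621 M of J.
Step 2:
                  E         J
  init    4.8775e-04    0.2152
  Δ       -1.0084e-04 1.0084e-04
  eq      3.8691e-04    0.2153
  solve Keq expr → x = 5.0420e-05; check Q = 3.0960e+05

Direction: forward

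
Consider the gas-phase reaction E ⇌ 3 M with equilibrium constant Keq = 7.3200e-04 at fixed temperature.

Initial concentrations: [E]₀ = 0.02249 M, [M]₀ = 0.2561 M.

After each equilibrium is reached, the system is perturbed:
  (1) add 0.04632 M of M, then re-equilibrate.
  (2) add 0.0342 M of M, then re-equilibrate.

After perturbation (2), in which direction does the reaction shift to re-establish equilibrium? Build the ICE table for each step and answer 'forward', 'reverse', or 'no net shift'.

Q₀ = 0.7469 vs Keq = 7.3200e-04 ⇒ Q>K, reverse
Step 1:
                   E          M
  I          0.02249     0.2561
  C           0.0717    -0.2151
  E          0.09419      0.041
  solve Keq expr → x = -0.0717; check Q = 7.3200e-04
Then add 0.04632 M of M.
Step 2:
                   E          M
  I          0.09419    0.08732
  C          0.01476   -0.04428
  E           0.1089    0.04304
  solve Keq expr → x = -0.01476; check Q = 7.3200e-04
Then add 0.0342 M of M.
Step 3:
                   E          M
  I           0.1089    0.07724
  C          0.01094   -0.03281
  E           0.1199    0.04444
  solve Keq expr → x = -0.01094; check Q = 7.3200e-04

Direction: reverse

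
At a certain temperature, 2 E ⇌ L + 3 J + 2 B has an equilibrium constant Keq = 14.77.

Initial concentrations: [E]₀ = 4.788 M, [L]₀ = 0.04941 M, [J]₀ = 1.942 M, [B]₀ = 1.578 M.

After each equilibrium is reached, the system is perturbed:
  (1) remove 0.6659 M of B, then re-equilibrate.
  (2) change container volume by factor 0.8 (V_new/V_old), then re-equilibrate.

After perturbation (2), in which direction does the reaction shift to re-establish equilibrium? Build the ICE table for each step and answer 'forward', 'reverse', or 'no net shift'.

Q₀ = 0.03931 vs Keq = 14.77 ⇒ Q<K, forward
Step 1:
                   E          L          J          B
  Initial      4.788    0.04941      1.942      1.578
  Change      -1.102     0.5512      1.654      1.102
  Equil        3.686     0.6006      3.596       2.68
  solve Keq expr → x = 0.5512; check Q = 14.77
Then remove 0.6659 M of B.
Step 2:
                   E          L          J          B
  Initial      3.686     0.6006      3.596      2.015
  Change     -0.1631    0.08157     0.2447     0.1631
  Equil        3.522     0.6822       3.84      2.178
  solve Keq expr → x = 0.08157; check Q = 14.77
Then change container volume by factor 0.8 (V_new/V_old).
Step 3:
                   E          L          J          B
  Initial      4.403     0.8528      4.801      2.722
  Change      0.3128    -0.1564    -0.4692    -0.3128
  Equil        4.716     0.6964      4.331      2.409
  solve Keq expr → x = -0.1564; check Q = 14.77

Direction: reverse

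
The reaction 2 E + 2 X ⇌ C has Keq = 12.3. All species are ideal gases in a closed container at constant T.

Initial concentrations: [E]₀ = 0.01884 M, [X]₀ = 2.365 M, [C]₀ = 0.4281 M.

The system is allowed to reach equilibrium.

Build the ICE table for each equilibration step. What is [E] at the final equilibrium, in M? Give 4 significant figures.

Q₀ = 215.6 vs Keq = 12.3 ⇒ Q>K, reverse
Step 1:
                    E           X           C
  init        0.01884       2.365      0.4281
  Δ           0.05568     0.05568    -0.02784
  eq          0.07452       2.421      0.4003
  solve Keq expr → x = -0.02784; check Q = 12.3

[E]_eq = 0.07452 M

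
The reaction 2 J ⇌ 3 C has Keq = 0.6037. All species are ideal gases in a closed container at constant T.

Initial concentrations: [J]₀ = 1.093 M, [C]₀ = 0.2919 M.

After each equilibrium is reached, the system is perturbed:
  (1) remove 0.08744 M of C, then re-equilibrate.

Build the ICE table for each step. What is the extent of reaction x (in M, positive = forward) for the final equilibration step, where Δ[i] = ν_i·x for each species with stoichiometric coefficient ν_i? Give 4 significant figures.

Q₀ = 0.02082 vs Keq = 0.6037 ⇒ Q<K, forward
Step 1:
                   J          C
  I            1.093     0.2919
  C          -0.2915     0.4373
  E           0.8015     0.7292
  solve Keq expr → x = 0.1458; check Q = 0.6037
Then remove 0.08744 M of C.
Step 2:
                   J          C
  I           0.8015     0.6418
  C          -0.0414     0.0621
  E             0.76     0.7039
  solve Keq expr → x = 0.0207; check Q = 0.6037

x = 0.0207 M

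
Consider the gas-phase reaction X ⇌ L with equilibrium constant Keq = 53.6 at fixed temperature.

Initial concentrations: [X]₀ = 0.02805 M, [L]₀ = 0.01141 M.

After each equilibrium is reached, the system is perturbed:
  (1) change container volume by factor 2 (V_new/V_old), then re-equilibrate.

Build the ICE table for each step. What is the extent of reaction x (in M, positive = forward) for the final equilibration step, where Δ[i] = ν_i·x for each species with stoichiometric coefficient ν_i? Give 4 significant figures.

x = 0 M

Q₀ = 0.4068 vs Keq = 53.6 ⇒ Q<K, forward
Step 1:
                    X           L
  init        0.02805     0.01141
  Δ          -0.02733     0.02733
  eq       7.2271e-04     0.03874
  solve Keq expr → x = 0.02733; check Q = 53.6
Then change container volume by factor 2 (V_new/V_old).
Step 2:
                    X           L
  init     3.6136e-04     0.01937
  Δ                 0           0
  eq       3.6136e-04     0.01937
  solve Keq expr → x = 0; check Q = 53.6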